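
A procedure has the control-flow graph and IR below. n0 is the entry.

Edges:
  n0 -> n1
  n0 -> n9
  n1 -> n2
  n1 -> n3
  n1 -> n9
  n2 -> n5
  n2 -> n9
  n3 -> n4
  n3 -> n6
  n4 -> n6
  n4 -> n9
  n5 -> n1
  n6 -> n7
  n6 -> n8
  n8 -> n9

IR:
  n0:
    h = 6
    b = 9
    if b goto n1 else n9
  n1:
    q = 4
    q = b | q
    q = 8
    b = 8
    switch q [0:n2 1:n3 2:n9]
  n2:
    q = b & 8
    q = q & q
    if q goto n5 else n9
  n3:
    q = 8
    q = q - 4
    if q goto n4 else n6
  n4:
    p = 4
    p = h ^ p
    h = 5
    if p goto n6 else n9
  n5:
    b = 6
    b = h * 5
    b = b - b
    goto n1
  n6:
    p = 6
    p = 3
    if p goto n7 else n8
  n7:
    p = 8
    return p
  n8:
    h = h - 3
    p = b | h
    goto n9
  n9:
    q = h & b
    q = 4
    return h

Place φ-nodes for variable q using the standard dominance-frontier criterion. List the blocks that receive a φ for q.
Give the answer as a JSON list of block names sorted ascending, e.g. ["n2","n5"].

Answer: ["n1", "n9"]

Analysis:
idom tree: n1←n0 n2←n1 n3←n1 n4←n3 n5←n2 n6←n3 n7←n6 n8←n6 n9←n0
Join-block Dom:
  n1: preds {n0,n5}: {n0} ∩ {n0,n1,n2,n5} = {n0}; idom=n0
  n6: preds {n3,n4}: {n0,n1,n3} ∩ {n0,n1,n3,n4} = {n0,n1,n3}; idom=n3
  n9: preds {n0,n1,n2,n4,n8}: {n0} ∩ {n0,n1} ∩ {n0,n1,n2} ∩ {n0,n1,n3,n4} ∩ {n0,n1,n3,n6,n8} = {n0}; idom=n0

DF derivation:
  join n1 pred n0: · stop@n0
  join n1 pred n5: n5→n2→n1 stop@n0
  join n6 pred n3: · stop@n3
  join n6 pred n4: n4 stop@n3
  join n9 pred n0: · stop@n0
  join n9 pred n1: n1 stop@n0
  join n9 pred n2: n2→n1 stop@n0
  join n9 pred n4: n4→n3→n1 stop@n0
  join n9 pred n8: n8→n6→n3→n1 stop@n0
  n0: DF=∅
  n1: DF={n1,n9}
  n2: DF={n1,n9}
  n3: DF={n9}
  n4: DF={n6,n9}
  n5: DF={n1}
  n6: DF={n9}
  n7: DF=∅
  n8: DF={n9}
  n9: DF=∅

φ for q: defs {n1,n2,n3,n9}
  DF⁺ = {n1,n9}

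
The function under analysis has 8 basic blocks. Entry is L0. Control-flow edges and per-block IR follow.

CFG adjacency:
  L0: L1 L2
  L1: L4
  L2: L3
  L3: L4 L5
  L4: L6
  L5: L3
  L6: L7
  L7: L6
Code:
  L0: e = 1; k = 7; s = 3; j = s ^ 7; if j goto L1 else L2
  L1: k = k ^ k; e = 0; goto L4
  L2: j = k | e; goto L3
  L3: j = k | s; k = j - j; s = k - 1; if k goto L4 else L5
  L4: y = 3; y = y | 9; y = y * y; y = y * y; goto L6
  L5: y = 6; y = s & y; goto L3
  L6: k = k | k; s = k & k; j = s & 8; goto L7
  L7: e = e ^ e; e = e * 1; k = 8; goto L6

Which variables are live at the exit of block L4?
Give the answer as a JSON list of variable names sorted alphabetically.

Block summaries:
  L0: {e,j,k,s} / ∅
  L1: {e,k} / {k}
  L2: {j} / {e,k}
  L3: {j,k,s} / {k,s}
  L4: {y} / ∅
  L5: {y} / {s}
  L6: {j,k,s} / {k}
  L7: {e,k} / {e}

Backward fixpoint:
  L0: in=∅ out={e,k,s}
  L1: in={k} out={e,k}
  L2: in={e,k,s} out={e,k,s}
  L3: in={e,k,s} out={e,k,s}
  L4: in={e,k} out={e,k}
  L5: in={e,k,s} out={e,k,s}
  L6: in={e,k} out={e}
  L7: in={e} out={e,k}

live-out(L4) = ["e", "k"]

Answer: ["e", "k"]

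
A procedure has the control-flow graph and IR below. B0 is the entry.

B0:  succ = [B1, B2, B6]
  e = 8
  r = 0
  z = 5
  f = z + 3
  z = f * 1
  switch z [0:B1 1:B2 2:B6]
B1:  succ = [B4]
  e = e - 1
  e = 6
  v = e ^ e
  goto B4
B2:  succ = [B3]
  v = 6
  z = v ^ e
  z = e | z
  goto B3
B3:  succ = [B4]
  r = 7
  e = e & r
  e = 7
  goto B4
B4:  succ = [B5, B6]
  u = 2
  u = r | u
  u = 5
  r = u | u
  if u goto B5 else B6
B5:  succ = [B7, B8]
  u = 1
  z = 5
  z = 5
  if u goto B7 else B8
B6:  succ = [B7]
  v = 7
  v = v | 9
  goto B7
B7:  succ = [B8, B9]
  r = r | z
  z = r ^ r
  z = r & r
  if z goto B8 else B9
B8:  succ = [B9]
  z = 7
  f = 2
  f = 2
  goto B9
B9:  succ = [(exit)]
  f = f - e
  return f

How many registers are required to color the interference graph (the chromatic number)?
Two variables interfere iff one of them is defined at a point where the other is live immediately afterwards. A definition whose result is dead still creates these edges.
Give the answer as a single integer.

Answer: 5

Analysis:
def/use:
  B0: def={e,f,r,z} ue=∅
  B1: def={e,v} ue={e}
  B2: def={v,z} ue={e}
  B3: def={e,r} ue={e}
  B4: def={r,u} ue={r}
  B5: def={u,z} ue=∅
  B6: def={v} ue=∅
  B7: def={r,z} ue={r,z}
  B8: def={f,z} ue=∅
  B9: def={f} ue={e,f}

Backward fixpoint:
  B0 li=∅ lo={e,f,r,z}
  B1 li={e,f,r,z} lo={e,f,r,z}
  B2 li={e,f} lo={e,f,z}
  B3 li={e,f,z} lo={e,f,r,z}
  B4 li={e,f,r,z} lo={e,f,r,z}
  B5 li={e,f,r} lo={e,f,r,z}
  B6 li={e,f,r,z} lo={e,f,r,z}
  B7 li={e,f,r,z} lo={e,f}
  B8 li={e} lo={e,f}
  B9 li={e,f} lo=∅

Interfere edges:
  e: {f,r,u,v,z}
  f: {e,r,u,v,z}
  r: {e,f,u,v,z}
  u: {e,f,r,z}
  v: {e,f,r,z}
  z: {e,f,r,u,v}

Chromatic number:
  clique {e,f,r,u,z} ⇒ need ≥ 5
  5-colouring: c0={e}  c1={f}  c2={r}  c3={z}  c4={u,v}
  χ = 5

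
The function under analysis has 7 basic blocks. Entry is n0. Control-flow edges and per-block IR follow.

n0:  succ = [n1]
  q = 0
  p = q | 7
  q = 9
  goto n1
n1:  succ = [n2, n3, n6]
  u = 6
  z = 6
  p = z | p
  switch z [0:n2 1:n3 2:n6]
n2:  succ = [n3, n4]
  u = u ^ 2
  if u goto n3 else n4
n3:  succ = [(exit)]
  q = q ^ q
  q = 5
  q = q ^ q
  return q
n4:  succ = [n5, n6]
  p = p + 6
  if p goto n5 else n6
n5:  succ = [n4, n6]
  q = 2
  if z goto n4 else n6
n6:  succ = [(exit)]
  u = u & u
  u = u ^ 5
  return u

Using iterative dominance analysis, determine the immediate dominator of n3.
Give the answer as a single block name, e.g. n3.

Answer: n1

Analysis:
idom tree: n1←n0 n2←n1 n3←n1 n4←n2 n5←n4 n6←n1
Dom at joins:
  n3: preds {n1,n2}: {n0,n1} ∩ {n0,n1,n2} = {n0,n1}; idom=n1
  n4: preds {n2,n5}: {n0,n1,n2} ∩ {n0,n1,n2,n4,n5} = {n0,n1,n2}; idom=n2
  n6: preds {n1,n4,n5}: {n0,n1} ∩ {n0,n1,n2,n4} ∩ {n0,n1,n2,n4,n5} = {n0,n1}; idom=n1

idom(n3) = n1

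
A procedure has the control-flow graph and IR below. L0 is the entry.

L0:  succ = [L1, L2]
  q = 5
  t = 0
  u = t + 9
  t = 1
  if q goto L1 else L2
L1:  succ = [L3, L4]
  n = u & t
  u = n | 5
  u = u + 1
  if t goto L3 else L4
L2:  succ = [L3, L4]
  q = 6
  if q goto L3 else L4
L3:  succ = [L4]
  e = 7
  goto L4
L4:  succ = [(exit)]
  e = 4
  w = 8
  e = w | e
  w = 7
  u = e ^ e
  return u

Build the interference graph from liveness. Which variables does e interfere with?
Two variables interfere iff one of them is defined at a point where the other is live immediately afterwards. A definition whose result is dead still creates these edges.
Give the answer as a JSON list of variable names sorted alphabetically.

Answer: ["w"]

Working:
Per-block:
  L0 def {q,t,u} use ∅
  L1 def {n,u} use {t,u}
  L2 def {q} use ∅
  L3 def {e} use ∅
  L4 def {e,u,w} use ∅

Live sets:
  L0 li=∅ lo={t,u}
  L1 li={t,u} lo=∅
  L2 li=∅ lo=∅
  L3 li=∅ lo=∅
  L4 li=∅ lo=∅

Interference:
  e↔{w}
  n↔{t}
  q↔{t,u}
  t↔{n,q,u}
  u↔{q,t}
  w↔{e}

N(e) = ["w"]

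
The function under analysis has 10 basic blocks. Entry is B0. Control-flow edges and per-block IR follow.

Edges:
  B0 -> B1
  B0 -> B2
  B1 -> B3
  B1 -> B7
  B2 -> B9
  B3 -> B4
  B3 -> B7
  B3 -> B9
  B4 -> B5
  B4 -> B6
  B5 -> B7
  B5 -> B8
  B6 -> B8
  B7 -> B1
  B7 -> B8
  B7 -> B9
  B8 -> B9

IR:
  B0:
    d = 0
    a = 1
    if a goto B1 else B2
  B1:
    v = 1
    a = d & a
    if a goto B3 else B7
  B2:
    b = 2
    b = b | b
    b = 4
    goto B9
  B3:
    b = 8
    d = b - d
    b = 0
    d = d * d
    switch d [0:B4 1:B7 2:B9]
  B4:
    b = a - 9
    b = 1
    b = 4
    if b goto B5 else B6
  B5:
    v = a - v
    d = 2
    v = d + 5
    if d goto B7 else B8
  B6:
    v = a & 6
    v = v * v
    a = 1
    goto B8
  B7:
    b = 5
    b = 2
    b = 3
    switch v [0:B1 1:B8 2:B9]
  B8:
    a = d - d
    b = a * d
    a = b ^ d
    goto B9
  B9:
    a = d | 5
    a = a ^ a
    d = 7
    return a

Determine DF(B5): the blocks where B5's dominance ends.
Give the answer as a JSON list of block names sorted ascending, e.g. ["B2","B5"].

idom tree: B1←B0 B2←B0 B3←B1 B4←B3 B5←B4 B6←B4 B7←B1 B8←B1 B9←B0
Dom∩ at merges:
  B1: preds {B0,B7}: {B0} ∩ {B0,B1,B7} = {B0}; idom=B0
  B7: preds {B1,B3,B5}: {B0,B1} ∩ {B0,B1,B3} ∩ {B0,B1,B3,B4,B5} = {B0,B1}; idom=B1
  B8: preds {B5,B6,B7}: {B0,B1,B3,B4,B5} ∩ {B0,B1,B3,B4,B6} ∩ {B0,B1,B7} = {B0,B1}; idom=B1
  B9: preds {B2,B3,B7,B8}: {B0,B2} ∩ {B0,B1,B3} ∩ {B0,B1,B7} ∩ {B0,B1,B8} = {B0}; idom=B0

DF walk-up:
  B1←B0: walk · to B0
  B1←B7: walk B7→B1 to B0
  B7←B1: walk · to B1
  B7←B3: walk B3 to B1
  B7←B5: walk B5→B4→B3 to B1
  B8←B5: walk B5→B4→B3 to B1
  B8←B6: walk B6→B4→B3 to B1
  B8←B7: walk B7 to B1
  B9←B2: walk B2 to B0
  B9←B3: walk B3→B1 to B0
  B9←B7: walk B7→B1 to B0
  B9←B8: walk B8→B1 to B0
  B0 → ∅
  B1 → {B1,B9}
  B2 → {B9}
  B3 → {B7,B8,B9}
  B4 → {B7,B8}
  B5 → {B7,B8}
  B6 → {B8}
  B7 → {B1,B8,B9}
  B8 → {B9}
  B9 → ∅

DF(B5) = ["B7", "B8"]

Answer: ["B7", "B8"]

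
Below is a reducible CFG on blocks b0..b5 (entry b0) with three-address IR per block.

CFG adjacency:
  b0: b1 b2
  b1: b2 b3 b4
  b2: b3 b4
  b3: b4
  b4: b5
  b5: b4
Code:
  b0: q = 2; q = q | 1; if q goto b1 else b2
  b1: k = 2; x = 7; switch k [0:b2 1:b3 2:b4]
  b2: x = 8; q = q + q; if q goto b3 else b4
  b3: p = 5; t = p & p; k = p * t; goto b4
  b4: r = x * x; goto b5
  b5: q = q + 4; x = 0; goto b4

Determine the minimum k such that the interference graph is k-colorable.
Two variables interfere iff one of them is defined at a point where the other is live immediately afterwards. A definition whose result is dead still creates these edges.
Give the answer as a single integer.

def/use:
  b0: {q} / ∅
  b1: {k,x} / ∅
  b2: {q,x} / {q}
  b3: {k,p,t} / ∅
  b4: {r} / {x}
  b5: {q,x} / {q}

Live sets:
  b0: in=∅ out={q}
  b1: in={q} out={q,x}
  b2: in={q} out={q,x}
  b3: in={q,x} out={q,x}
  b4: in={q,x} out={q}
  b5: in={q} out={q,x}

Interfere edges:
  k↔{q,x}
  p↔{q,t,x}
  q↔{k,p,r,t,x}
  r↔{q}
  t↔{p,q,x}
  x↔{k,p,q,t}

Registers:
  {p,q,t,x} pairwise interfere (4-clique) ⇒ χ ≥ 4
  4-colouring: R0={q}  R1={r,x}  R2={k,p}  R3={t}
  χ = 4

Answer: 4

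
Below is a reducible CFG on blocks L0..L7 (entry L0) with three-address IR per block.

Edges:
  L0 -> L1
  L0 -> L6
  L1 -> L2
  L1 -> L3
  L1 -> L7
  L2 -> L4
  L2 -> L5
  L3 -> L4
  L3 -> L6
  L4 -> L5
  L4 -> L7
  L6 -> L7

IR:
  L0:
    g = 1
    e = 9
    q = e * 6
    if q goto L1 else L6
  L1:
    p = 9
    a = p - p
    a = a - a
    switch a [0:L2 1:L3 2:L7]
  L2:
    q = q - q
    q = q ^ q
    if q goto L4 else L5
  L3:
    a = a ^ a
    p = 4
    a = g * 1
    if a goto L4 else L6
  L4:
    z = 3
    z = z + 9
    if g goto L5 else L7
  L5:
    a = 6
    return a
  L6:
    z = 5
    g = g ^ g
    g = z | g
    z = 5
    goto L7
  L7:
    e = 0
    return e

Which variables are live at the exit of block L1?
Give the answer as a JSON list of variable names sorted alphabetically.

Per-block:
  L0: {e,g,q} / ∅
  L1: {a,p} / ∅
  L2: {q} / {q}
  L3: {a,p} / {a,g}
  L4: {z} / {g}
  L5: {a} / ∅
  L6: {g,z} / {g}
  L7: {e} / ∅

Backward fixpoint:
  L0: in=∅ out={g,q}
  L1: in={g,q} out={a,g,q}
  L2: in={g,q} out={g}
  L3: in={a,g} out={g}
  L4: in={g} out=∅
  L5: in=∅ out=∅
  L6: in={g} out=∅
  L7: in=∅ out=∅

live-out(L1) = ["a", "g", "q"]

Answer: ["a", "g", "q"]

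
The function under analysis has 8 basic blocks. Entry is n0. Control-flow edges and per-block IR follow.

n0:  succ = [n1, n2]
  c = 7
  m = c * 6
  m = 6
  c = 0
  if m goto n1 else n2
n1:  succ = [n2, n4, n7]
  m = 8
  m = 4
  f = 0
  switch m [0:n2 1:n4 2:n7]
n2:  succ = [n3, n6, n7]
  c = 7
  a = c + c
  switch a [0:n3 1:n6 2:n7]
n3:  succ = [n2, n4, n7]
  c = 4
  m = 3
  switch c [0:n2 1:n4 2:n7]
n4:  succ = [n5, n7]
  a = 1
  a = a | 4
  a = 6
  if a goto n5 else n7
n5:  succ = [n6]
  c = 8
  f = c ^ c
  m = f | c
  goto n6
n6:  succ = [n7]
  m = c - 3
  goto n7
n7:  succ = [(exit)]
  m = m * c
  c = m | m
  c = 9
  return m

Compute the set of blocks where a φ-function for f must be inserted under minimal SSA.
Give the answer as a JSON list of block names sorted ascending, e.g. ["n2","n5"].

idom tree: n1←n0 n2←n0 n3←n2 n4←n0 n5←n4 n6←n0 n7←n0
Join-block Dom:
  n2: preds {n0,n1,n3}: {n0} ∩ {n0,n1} ∩ {n0,n2,n3} = {n0}; idom=n0
  n4: preds {n1,n3}: {n0,n1} ∩ {n0,n2,n3} = {n0}; idom=n0
  n6: preds {n2,n5}: {n0,n2} ∩ {n0,n4,n5} = {n0}; idom=n0
  n7: preds {n1,n2,n3,n4,n6}: {n0,n1} ∩ {n0,n2} ∩ {n0,n2,n3} ∩ {n0,n4} ∩ {n0,n6} = {n0}; idom=n0

DF walk-up:
  join n2 pred n0: · stop@n0
  join n2 pred n1: n1 stop@n0
  join n2 pred n3: n3→n2 stop@n0
  join n4 pred n1: n1 stop@n0
  join n4 pred n3: n3→n2 stop@n0
  join n6 pred n2: n2 stop@n0
  join n6 pred n5: n5→n4 stop@n0
  join n7 pred n1: n1 stop@n0
  join n7 pred n2: n2 stop@n0
  join n7 pred n3: n3→n2 stop@n0
  join n7 pred n4: n4 stop@n0
  join n7 pred n6: n6 stop@n0
  n0: DF=∅
  n1: DF={n2,n4,n7}
  n2: DF={n2,n4,n6,n7}
  n3: DF={n2,n4,n7}
  n4: DF={n6,n7}
  n5: DF={n6}
  n6: DF={n7}
  n7: DF=∅

φ for f: defs {n1,n5}
  DF⁺ = {n2,n4,n6,n7}

Answer: ["n2", "n4", "n6", "n7"]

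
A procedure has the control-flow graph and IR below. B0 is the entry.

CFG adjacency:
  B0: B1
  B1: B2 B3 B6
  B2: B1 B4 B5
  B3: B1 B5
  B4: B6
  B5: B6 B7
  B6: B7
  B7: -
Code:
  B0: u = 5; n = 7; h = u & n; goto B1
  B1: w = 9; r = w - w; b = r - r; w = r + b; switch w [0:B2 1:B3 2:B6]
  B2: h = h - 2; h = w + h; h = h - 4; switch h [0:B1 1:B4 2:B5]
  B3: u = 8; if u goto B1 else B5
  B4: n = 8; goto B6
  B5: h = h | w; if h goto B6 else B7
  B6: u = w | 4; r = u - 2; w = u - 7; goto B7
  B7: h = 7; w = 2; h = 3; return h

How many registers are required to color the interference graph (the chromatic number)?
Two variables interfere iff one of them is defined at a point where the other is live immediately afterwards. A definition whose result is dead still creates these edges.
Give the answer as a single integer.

Answer: 3

Working:
def/use:
  B0 def {h,n,u} use ∅
  B1 def {b,r,w} use ∅
  B2 def {h} use {h,w}
  B3 def {u} use ∅
  B4 def {n} use ∅
  B5 def {h} use {h,w}
  B6 def {r,u,w} use {w}
  B7 def {h,w} use ∅

Live sets:
  live B0: ∅→{h}
  live B1: {h}→{h,w}
  live B2: {h,w}→{h,w}
  live B3: {h,w}→{h,w}
  live B4: {w}→{w}
  live B5: {h,w}→{w}
  live B6: {w}→∅
  live B7: ∅→∅

Interfere edges:
  b↔{h,r}
  h↔{b,r,u,w}
  n↔{u,w}
  r↔{b,h,u}
  u↔{h,n,r,w}
  w↔{h,n,u}

Colouring:
  lower bound: {b,h,r} mutually conflict ⇒ χ ≥ 3
  assign b→r1 h→r0 n→r0 r→r2 u→r1 w→r2 — no edge inside a register ⇒ χ ≤ 3
  χ = 3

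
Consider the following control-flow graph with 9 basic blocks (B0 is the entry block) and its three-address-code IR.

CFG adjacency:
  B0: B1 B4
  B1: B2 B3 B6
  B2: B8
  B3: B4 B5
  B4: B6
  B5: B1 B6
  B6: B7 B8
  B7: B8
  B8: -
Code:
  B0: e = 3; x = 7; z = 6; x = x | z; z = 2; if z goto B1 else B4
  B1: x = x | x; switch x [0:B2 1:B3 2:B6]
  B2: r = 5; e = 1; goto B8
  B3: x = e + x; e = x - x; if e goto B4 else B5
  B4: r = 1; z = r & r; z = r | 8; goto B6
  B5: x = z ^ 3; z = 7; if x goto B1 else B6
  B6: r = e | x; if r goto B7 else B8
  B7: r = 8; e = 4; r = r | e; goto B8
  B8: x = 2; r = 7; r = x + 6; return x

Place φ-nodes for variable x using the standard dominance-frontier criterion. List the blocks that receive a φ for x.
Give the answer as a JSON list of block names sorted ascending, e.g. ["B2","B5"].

idom tree: B1←B0 B2←B1 B3←B1 B4←B0 B5←B3 B6←B0 B7←B6 B8←B0
Join-block Dom:
  B1: preds {B0,B5}: {B0} ∩ {B0,B1,B3,B5} = {B0}; idom=B0
  B4: preds {B0,B3}: {B0} ∩ {B0,B1,B3} = {B0}; idom=B0
  B6: preds {B1,B4,B5}: {B0,B1} ∩ {B0,B4} ∩ {B0,B1,B3,B5} = {B0}; idom=B0
  B8: preds {B2,B6,B7}: {B0,B1,B2} ∩ {B0,B6} ∩ {B0,B6,B7} = {B0}; idom=B0

DF derivation:
  join B1 pred B0: · stop@B0
  join B1 pred B5: B5→B3→B1 stop@B0
  join B4 pred B0: · stop@B0
  join B4 pred B3: B3→B1 stop@B0
  join B6 pred B1: B1 stop@B0
  join B6 pred B4: B4 stop@B0
  join B6 pred B5: B5→B3→B1 stop@B0
  join B8 pred B2: B2→B1 stop@B0
  join B8 pred B6: B6 stop@B0
  join B8 pred B7: B7→B6 stop@B0
  B0 → ∅
  B1 → {B1,B4,B6,B8}
  B2 → {B8}
  B3 → {B1,B4,B6}
  B4 → {B6}
  B5 → {B1,B6}
  B6 → {B8}
  B7 → {B8}
  B8 → ∅

φ for x: defs {B0,B1,B3,B5,B8}
  DF⁺ = {B1,B4,B6,B8}

Answer: ["B1", "B4", "B6", "B8"]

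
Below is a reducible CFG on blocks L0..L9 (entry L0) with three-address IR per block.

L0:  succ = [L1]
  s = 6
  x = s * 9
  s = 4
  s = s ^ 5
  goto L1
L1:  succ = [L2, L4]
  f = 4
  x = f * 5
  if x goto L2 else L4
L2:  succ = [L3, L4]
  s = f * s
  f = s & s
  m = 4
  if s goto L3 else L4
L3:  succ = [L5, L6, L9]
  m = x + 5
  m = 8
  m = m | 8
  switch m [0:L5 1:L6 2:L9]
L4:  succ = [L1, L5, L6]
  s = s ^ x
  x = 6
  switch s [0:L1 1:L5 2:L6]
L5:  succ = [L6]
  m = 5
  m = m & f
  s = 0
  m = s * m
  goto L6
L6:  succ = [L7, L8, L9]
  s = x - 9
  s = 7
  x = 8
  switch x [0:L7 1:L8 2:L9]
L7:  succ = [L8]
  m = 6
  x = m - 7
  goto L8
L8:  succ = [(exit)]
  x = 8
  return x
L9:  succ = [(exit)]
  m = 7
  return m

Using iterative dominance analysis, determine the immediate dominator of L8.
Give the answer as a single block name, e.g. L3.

idom tree: L1←L0 L2←L1 L3←L2 L4←L1 L5←L1 L6←L1 L7←L6 L8←L6 L9←L1
Join-block Dom:
  L1: preds {L0,L4}: {L0} ∩ {L0,L1,L4} = {L0}; idom=L0
  L4: preds {L1,L2}: {L0,L1} ∩ {L0,L1,L2} = {L0,L1}; idom=L1
  L5: preds {L3,L4}: {L0,L1,L2,L3} ∩ {L0,L1,L4} = {L0,L1}; idom=L1
  L6: preds {L3,L4,L5}: {L0,L1,L2,L3} ∩ {L0,L1,L4} ∩ {L0,L1,L5} = {L0,L1}; idom=L1
  L8: preds {L6,L7}: {L0,L1,L6} ∩ {L0,L1,L6,L7} = {L0,L1,L6}; idom=L6
  L9: preds {L3,L6}: {L0,L1,L2,L3} ∩ {L0,L1,L6} = {L0,L1}; idom=L1

idom(L8) = L6

Answer: L6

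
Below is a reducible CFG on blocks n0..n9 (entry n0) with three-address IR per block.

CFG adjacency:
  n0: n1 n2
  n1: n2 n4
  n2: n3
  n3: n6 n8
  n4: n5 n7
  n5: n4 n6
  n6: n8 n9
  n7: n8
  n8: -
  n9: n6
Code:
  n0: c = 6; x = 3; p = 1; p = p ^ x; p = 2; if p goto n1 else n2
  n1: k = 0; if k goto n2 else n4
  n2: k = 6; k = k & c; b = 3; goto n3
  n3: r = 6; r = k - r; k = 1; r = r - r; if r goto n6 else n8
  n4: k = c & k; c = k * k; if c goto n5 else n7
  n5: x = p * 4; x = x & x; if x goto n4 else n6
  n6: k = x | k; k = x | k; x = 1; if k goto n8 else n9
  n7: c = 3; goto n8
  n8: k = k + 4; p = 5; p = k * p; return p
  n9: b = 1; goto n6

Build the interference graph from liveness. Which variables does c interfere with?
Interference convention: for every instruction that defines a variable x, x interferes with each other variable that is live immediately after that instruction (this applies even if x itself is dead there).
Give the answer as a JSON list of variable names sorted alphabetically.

Answer: ["k", "p", "x"]

Working:
Per-block:
  n0: {c,p,x} / ∅
  n1: {k} / ∅
  n2: {b,k} / {c}
  n3: {k,r} / {k}
  n4: {c,k} / {c,k}
  n5: {x} / {p}
  n6: {k,x} / {k,x}
  n7: {c} / ∅
  n8: {k,p} / {k}
  n9: {b} / ∅

Live sets:
  live n0: ∅→{c,p,x}
  live n1: {c,p,x}→{c,k,p,x}
  live n2: {c,x}→{k,x}
  live n3: {k,x}→{k,x}
  live n4: {c,k,p}→{c,k,p}
  live n5: {c,k,p}→{c,k,p,x}
  live n6: {k,x}→{k,x}
  live n7: {k}→{k}
  live n8: {k}→∅
  live n9: {k,x}→{k,x}

Interference:
  b↔{k,x}
  c↔{k,p,x}
  k↔{b,c,p,r,x}
  p↔{c,k,x}
  r↔{k,x}
  x↔{b,c,k,p,r}

N(c) = ["k", "p", "x"]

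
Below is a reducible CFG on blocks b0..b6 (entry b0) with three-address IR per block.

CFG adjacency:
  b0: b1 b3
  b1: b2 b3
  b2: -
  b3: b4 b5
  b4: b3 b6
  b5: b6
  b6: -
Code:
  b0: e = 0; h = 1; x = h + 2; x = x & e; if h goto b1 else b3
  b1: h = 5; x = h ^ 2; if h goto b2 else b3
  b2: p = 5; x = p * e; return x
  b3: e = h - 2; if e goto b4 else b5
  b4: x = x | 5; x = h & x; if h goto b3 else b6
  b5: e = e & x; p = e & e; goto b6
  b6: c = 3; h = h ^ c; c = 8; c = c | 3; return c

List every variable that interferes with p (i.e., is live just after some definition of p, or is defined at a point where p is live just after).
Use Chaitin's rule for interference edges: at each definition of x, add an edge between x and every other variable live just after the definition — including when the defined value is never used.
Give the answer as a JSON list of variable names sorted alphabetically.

def/use:
  b0: def={e,h,x} ue=∅
  b1: def={h,x} ue=∅
  b2: def={p,x} ue={e}
  b3: def={e} ue={h}
  b4: def={x} ue={h,x}
  b5: def={e,p} ue={e,x}
  b6: def={c,h} ue={h}

Live sets:
  b0 li=∅ lo={e,h,x}
  b1 li={e} lo={e,h,x}
  b2 li={e} lo=∅
  b3 li={h,x} lo={e,h,x}
  b4 li={h,x} lo={h,x}
  b5 li={e,h,x} lo={h}
  b6 li={h} lo=∅

Interference:
  c↔{h}
  e↔{h,p,x}
  h↔{c,e,p,x}
  p↔{e,h}
  x↔{e,h}

N(p) = ["e", "h"]

Answer: ["e", "h"]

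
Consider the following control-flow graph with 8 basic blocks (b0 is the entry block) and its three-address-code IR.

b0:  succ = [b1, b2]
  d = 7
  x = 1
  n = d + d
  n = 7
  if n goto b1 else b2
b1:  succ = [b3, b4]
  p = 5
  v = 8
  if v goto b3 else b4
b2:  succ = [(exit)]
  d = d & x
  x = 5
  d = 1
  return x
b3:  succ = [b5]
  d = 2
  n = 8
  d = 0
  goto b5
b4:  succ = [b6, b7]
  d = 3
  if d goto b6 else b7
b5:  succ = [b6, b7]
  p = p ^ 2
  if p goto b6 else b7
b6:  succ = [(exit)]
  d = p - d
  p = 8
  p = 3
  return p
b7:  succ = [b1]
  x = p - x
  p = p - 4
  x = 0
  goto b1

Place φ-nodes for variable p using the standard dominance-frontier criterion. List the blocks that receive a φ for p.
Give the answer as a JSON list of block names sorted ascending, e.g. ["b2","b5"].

idom tree: b1←b0 b2←b0 b3←b1 b4←b1 b5←b3 b6←b1 b7←b1
Dom∩ at merges:
  b1: preds {b0,b7}: {b0} ∩ {b0,b1,b7} = {b0}; idom=b0
  b6: preds {b4,b5}: {b0,b1,b4} ∩ {b0,b1,b3,b5} = {b0,b1}; idom=b1
  b7: preds {b4,b5}: {b0,b1,b4} ∩ {b0,b1,b3,b5} = {b0,b1}; idom=b1

DF walk-up:
  b1←b0: walk · to b0
  b1←b7: walk b7→b1 to b0
  b6←b4: walk b4 to b1
  b6←b5: walk b5→b3 to b1
  b7←b4: walk b4 to b1
  b7←b5: walk b5→b3 to b1
  b0 → ∅
  b1 → {b1}
  b2 → ∅
  b3 → {b6,b7}
  b4 → {b6,b7}
  b5 → {b6,b7}
  b6 → ∅
  b7 → {b1}

φ for p: defs {b1,b5,b6,b7}
  DF⁺ = {b1,b6,b7}

Answer: ["b1", "b6", "b7"]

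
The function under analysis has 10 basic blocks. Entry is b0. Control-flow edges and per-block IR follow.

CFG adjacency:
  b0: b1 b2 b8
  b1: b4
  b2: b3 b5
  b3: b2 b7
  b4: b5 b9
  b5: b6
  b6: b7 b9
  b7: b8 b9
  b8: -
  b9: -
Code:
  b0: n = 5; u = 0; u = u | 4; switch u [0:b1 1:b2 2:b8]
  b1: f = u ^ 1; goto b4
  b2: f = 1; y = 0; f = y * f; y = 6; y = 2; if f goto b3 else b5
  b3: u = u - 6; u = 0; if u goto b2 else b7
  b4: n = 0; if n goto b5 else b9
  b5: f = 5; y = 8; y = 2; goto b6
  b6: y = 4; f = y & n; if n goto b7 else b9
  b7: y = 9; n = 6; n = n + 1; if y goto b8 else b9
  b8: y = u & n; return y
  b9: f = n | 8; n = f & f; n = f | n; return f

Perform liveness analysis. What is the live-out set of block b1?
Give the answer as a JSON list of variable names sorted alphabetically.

Block summaries:
  b0: def={n,u} ue=∅
  b1: def={f} ue={u}
  b2: def={f,y} ue=∅
  b3: def={u} ue={u}
  b4: def={n} ue=∅
  b5: def={f,y} ue=∅
  b6: def={f,y} ue={n}
  b7: def={n,y} ue=∅
  b8: def={y} ue={n,u}
  b9: def={f,n} ue={n}

Live sets:
  b0 li=∅ lo={n,u}
  b1 li={u} lo={u}
  b2 li={n,u} lo={n,u}
  b3 li={n,u} lo={n,u}
  b4 li={u} lo={n,u}
  b5 li={n,u} lo={n,u}
  b6 li={n,u} lo={n,u}
  b7 li={u} lo={n,u}
  b8 li={n,u} lo=∅
  b9 li={n} lo=∅

live-out(b1) = ["u"]

Answer: ["u"]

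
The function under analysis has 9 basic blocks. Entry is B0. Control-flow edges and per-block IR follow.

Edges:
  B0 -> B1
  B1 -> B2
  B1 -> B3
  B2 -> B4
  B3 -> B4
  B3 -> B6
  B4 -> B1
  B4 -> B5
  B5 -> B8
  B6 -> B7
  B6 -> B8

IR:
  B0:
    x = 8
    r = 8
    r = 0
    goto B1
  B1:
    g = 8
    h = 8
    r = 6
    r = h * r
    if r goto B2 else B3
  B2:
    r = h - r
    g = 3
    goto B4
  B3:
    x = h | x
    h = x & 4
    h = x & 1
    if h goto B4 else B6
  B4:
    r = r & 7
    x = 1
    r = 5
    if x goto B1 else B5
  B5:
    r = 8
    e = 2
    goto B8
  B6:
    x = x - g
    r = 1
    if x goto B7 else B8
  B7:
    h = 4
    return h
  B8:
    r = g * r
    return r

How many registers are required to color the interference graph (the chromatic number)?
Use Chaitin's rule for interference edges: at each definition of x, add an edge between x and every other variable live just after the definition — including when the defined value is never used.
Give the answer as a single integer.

Answer: 4

Derivation:
def/use:
  B0 def {r,x} use ∅
  B1 def {g,h,r} use ∅
  B2 def {g,r} use {h,r}
  B3 def {h,x} use {h,x}
  B4 def {r,x} use {r}
  B5 def {e,r} use ∅
  B6 def {r,x} use {g,x}
  B7 def {h} use ∅
  B8 def {r} use {g,r}

Live sets:
  B0: in=∅ out={x}
  B1: in={x} out={g,h,r,x}
  B2: in={h,r} out={g,r}
  B3: in={g,h,r,x} out={g,r,x}
  B4: in={g,r} out={g,x}
  B5: in={g} out={g,r}
  B6: in={g,x} out={g,r}
  B7: in=∅ out=∅
  B8: in={g,r} out=∅

Conflict graph:
  e — {g,r}
  g — {e,h,r,x}
  h — {g,r,x}
  r — {e,g,h,x}
  x — {g,h,r}

Chromatic number:
  {g,h,r,x} pairwise interfere (4-clique) ⇒ χ ≥ 4
  assign e→R2 g→R0 h→R2 r→R1 x→R3 — no edge inside a register ⇒ χ ≤ 4
  χ = 4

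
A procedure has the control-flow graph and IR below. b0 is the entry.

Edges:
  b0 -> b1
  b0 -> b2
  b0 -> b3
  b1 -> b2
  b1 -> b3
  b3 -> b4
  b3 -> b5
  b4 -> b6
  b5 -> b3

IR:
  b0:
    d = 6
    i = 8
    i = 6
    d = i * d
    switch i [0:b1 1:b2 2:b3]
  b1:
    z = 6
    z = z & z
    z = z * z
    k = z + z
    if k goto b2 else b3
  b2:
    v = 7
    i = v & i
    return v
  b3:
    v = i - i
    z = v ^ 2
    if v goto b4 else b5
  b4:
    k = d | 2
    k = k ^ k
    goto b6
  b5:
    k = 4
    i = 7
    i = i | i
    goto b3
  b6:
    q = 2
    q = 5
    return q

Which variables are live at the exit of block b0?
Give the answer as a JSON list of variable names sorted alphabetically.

Block summaries:
  b0: def={d,i} ue=∅
  b1: def={k,z} ue=∅
  b2: def={i,v} ue={i}
  b3: def={v,z} ue={i}
  b4: def={k} ue={d}
  b5: def={i,k} ue=∅
  b6: def={q} ue=∅

Live sets:
  b0: in=∅ out={d,i}
  b1: in={d,i} out={d,i}
  b2: in={i} out=∅
  b3: in={d,i} out={d}
  b4: in={d} out=∅
  b5: in={d} out={d,i}
  b6: in=∅ out=∅

live-out(b0) = ["d", "i"]

Answer: ["d", "i"]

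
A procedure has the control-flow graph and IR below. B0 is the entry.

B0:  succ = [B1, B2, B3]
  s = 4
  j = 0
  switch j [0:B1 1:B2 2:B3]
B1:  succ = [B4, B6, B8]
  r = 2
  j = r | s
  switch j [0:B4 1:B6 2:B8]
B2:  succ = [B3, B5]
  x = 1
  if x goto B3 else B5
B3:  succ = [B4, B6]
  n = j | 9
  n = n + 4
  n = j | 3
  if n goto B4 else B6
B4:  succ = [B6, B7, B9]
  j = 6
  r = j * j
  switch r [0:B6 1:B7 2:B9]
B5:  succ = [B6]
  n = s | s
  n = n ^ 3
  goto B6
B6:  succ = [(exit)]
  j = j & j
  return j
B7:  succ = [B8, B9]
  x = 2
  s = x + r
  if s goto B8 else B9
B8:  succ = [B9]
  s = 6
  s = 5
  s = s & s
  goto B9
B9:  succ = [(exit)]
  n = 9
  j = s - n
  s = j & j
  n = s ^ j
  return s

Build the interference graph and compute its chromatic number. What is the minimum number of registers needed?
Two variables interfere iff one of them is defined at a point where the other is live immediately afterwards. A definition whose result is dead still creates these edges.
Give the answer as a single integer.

Answer: 4

Working:
Block summaries:
  B0: {j,s} / ∅
  B1: {j,r} / {s}
  B2: {x} / ∅
  B3: {n} / {j}
  B4: {j,r} / ∅
  B5: {n} / {s}
  B6: {j} / {j}
  B7: {s,x} / {r}
  B8: {s} / ∅
  B9: {j,n,s} / {s}

Backward fixpoint:
  B0 li=∅ lo={j,s}
  B1 li={s} lo={j,s}
  B2 li={j,s} lo={j,s}
  B3 li={j,s} lo={j,s}
  B4 li={s} lo={j,r,s}
  B5 li={j,s} lo={j}
  B6 li={j} lo=∅
  B7 li={r} lo={s}
  B8 li=∅ lo={s}
  B9 li={s} lo=∅

Interference:
  j↔{n,r,s,x}
  n↔{j,s}
  r↔{j,s,x}
  s↔{j,n,r,x}
  x↔{j,r,s}

Chromatic number:
  {j,r,s,x} pairwise interfere (4-clique) ⇒ χ ≥ 4
  assign j→r0 n→r2 r→r2 s→r1 x→r3 — no edge inside a register ⇒ χ ≤ 4
  χ = 4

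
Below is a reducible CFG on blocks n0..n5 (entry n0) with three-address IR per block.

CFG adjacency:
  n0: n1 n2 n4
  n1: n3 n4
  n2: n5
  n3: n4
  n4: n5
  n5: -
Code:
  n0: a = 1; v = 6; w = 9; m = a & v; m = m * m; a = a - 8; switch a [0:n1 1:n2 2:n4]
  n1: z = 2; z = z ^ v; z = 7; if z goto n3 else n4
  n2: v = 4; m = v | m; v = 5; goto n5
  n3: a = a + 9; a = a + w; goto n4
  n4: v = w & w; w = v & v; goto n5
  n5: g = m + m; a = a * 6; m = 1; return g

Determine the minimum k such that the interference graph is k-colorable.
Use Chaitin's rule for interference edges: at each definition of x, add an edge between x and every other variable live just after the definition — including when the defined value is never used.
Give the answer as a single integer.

Per-block:
  n0 def {a,m,v,w} use ∅
  n1 def {z} use {v}
  n2 def {m,v} use {m}
  n3 def {a} use {a,w}
  n4 def {v,w} use {w}
  n5 def {a,g,m} use {a,m}

Live sets:
  live n0: ∅→{a,m,v,w}
  live n1: {a,m,v,w}→{a,m,w}
  live n2: {a,m}→{a,m}
  live n3: {a,m,w}→{a,m,w}
  live n4: {a,m,w}→{a,m}
  live n5: {a,m}→∅

Conflict graph:
  a — {g,m,v,w,z}
  g — {a,m}
  m — {a,g,v,w,z}
  v — {a,m,w,z}
  w — {a,m,v,z}
  z — {a,m,v,w}

Chromatic number:
  {a,m,v,w,z} pairwise interfere (5-clique) ⇒ χ ≥ 5
  5-colouring: r0={a}  r1={m}  r2={g,v}  r3={w}  r4={z}
  χ = 5

Answer: 5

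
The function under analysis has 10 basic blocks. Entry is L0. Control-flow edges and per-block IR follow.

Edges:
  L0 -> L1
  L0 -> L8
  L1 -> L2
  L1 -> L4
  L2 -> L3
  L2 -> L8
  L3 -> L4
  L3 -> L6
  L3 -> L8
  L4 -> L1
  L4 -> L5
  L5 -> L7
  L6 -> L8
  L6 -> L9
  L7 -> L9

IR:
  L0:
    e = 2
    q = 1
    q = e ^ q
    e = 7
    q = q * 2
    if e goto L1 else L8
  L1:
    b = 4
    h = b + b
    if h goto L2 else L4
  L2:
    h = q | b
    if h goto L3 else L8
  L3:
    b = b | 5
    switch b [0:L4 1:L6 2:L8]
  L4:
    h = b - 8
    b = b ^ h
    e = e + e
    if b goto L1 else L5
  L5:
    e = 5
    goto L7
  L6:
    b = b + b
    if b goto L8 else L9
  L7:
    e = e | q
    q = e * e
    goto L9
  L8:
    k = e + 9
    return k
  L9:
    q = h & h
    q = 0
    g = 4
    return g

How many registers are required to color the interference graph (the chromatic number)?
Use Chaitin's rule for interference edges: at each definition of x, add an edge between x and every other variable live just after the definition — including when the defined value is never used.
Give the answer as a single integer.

Per-block:
  L0 def {e,q} use ∅
  L1 def {b,h} use ∅
  L2 def {h} use {b,q}
  L3 def {b} use {b}
  L4 def {b,e,h} use {b,e}
  L5 def {e} use ∅
  L6 def {b} use {b}
  L7 def {e,q} use {e,q}
  L8 def {k} use {e}
  L9 def {g,q} use {h}

Liveness:
  L0 li=∅ lo={e,q}
  L1 li={e,q} lo={b,e,q}
  L2 li={b,e,q} lo={b,e,h,q}
  L3 li={b,e,h,q} lo={b,e,h,q}
  L4 li={b,e,q} lo={e,h,q}
  L5 li={h,q} lo={e,h,q}
  L6 li={b,e,h} lo={e,h}
  L7 li={e,h,q} lo={h}
  L8 li={e} lo=∅
  L9 li={h} lo=∅

Conflict graph:
  b↔{e,h,q}
  e↔{b,h,q}
  g↔∅
  h↔{b,e,q}
  k↔∅
  q↔{b,e,h}

Registers:
  lower bound: {b,e,h,q} mutually conflict ⇒ χ ≥ 4
  4-colouring: R0={b,g,k}  R1={e}  R2={h}  R3={q}
  χ = 4

Answer: 4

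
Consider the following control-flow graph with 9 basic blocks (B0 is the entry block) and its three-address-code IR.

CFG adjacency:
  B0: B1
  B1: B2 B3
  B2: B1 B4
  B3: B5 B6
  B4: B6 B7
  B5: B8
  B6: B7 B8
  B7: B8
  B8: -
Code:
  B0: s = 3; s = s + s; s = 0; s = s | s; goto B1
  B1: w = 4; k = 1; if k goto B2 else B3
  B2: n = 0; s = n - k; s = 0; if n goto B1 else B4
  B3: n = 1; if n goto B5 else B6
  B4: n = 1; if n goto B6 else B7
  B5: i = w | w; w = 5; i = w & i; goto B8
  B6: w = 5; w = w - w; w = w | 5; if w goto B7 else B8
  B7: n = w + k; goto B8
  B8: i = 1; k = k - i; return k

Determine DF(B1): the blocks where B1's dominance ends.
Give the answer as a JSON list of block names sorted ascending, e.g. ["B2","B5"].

idom tree: B1←B0 B2←B1 B3←B1 B4←B2 B5←B3 B6←B1 B7←B1 B8←B1
Dom at joins:
  B1: preds {B0,B2}: {B0} ∩ {B0,B1,B2} = {B0}; idom=B0
  B6: preds {B3,B4}: {B0,B1,B3} ∩ {B0,B1,B2,B4} = {B0,B1}; idom=B1
  B7: preds {B4,B6}: {B0,B1,B2,B4} ∩ {B0,B1,B6} = {B0,B1}; idom=B1
  B8: preds {B5,B6,B7}: {B0,B1,B3,B5} ∩ {B0,B1,B6} ∩ {B0,B1,B7} = {B0,B1}; idom=B1

DF walk-up:
  B1←B0: walk · to B0
  B1←B2: walk B2→B1 to B0
  B6←B3: walk B3 to B1
  B6←B4: walk B4→B2 to B1
  B7←B4: walk B4→B2 to B1
  B7←B6: walk B6 to B1
  B8←B5: walk B5→B3 to B1
  B8←B6: walk B6 to B1
  B8←B7: walk B7 to B1
  B0: DF=∅
  B1: DF={B1}
  B2: DF={B1,B6,B7}
  B3: DF={B6,B8}
  B4: DF={B6,B7}
  B5: DF={B8}
  B6: DF={B7,B8}
  B7: DF={B8}
  B8: DF=∅

DF(B1) = ["B1"]

Answer: ["B1"]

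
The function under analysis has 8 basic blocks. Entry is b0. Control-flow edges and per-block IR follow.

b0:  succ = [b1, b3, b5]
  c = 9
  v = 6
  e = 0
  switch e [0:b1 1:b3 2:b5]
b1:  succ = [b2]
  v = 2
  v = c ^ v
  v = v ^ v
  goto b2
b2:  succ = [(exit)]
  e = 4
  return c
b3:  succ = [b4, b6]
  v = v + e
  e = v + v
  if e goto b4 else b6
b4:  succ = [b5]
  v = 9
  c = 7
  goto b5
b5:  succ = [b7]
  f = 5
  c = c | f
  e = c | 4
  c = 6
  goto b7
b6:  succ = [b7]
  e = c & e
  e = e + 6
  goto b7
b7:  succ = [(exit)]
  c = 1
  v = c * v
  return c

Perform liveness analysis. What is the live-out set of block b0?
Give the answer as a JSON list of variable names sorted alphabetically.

def/use:
  b0: def={c,e,v} ue=∅
  b1: def={v} ue={c}
  b2: def={e} ue={c}
  b3: def={e,v} ue={e,v}
  b4: def={c,v} ue=∅
  b5: def={c,e,f} ue={c}
  b6: def={e} ue={c,e}
  b7: def={c,v} ue={v}

Liveness:
  live b0: ∅→{c,e,v}
  live b1: {c}→{c}
  live b2: {c}→∅
  live b3: {c,e,v}→{c,e,v}
  live b4: ∅→{c,v}
  live b5: {c,v}→{v}
  live b6: {c,e,v}→{v}
  live b7: {v}→∅

live-out(b0) = ["c", "e", "v"]

Answer: ["c", "e", "v"]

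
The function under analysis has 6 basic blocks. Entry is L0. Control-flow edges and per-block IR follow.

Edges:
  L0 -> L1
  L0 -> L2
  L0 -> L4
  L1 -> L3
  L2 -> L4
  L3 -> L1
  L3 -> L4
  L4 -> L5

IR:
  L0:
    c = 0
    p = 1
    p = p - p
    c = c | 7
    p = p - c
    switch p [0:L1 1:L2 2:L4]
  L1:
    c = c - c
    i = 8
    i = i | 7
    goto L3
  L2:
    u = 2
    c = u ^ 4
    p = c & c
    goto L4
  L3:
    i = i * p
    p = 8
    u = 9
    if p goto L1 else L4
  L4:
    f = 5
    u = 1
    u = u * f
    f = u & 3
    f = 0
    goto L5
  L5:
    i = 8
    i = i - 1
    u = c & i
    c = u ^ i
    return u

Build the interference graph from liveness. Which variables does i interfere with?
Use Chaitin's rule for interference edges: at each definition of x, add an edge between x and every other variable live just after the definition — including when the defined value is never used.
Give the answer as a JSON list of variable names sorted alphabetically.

Answer: ["c", "p", "u"]

Derivation:
Block summaries:
  L0: {c,p} / ∅
  L1: {c,i} / {c}
  L2: {c,p,u} / ∅
  L3: {i,p,u} / {i,p}
  L4: {f,u} / ∅
  L5: {c,i,u} / {c}

Backward fixpoint:
  live L0: ∅→{c,p}
  live L1: {c,p}→{c,i,p}
  live L2: ∅→{c}
  live L3: {c,i,p}→{c,p}
  live L4: {c}→{c}
  live L5: {c}→∅

Conflict graph:
  c: {f,i,p,u}
  f: {c,u}
  i: {c,p,u}
  p: {c,i,u}
  u: {c,f,i,p}

N(i) = ["c", "p", "u"]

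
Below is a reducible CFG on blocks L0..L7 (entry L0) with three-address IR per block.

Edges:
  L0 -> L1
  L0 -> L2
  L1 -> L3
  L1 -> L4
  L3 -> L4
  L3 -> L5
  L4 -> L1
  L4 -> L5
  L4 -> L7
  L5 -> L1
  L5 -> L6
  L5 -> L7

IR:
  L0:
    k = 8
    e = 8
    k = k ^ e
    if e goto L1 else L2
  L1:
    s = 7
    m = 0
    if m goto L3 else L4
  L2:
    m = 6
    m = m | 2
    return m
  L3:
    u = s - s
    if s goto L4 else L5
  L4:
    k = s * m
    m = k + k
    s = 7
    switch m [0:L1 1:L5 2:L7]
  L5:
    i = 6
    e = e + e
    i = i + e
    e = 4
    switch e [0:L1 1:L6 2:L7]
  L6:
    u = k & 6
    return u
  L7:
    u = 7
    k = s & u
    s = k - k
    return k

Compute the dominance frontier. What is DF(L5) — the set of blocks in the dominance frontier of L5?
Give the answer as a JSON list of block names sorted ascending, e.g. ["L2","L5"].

idom tree: L1←L0 L2←L0 L3←L1 L4←L1 L5←L1 L6←L5 L7←L1
Dom at joins:
  L1: preds {L0,L4,L5}: {L0} ∩ {L0,L1,L4} ∩ {L0,L1,L5} = {L0}; idom=L0
  L4: preds {L1,L3}: {L0,L1} ∩ {L0,L1,L3} = {L0,L1}; idom=L1
  L5: preds {L3,L4}: {L0,L1,L3} ∩ {L0,L1,L4} = {L0,L1}; idom=L1
  L7: preds {L4,L5}: {L0,L1,L4} ∩ {L0,L1,L5} = {L0,L1}; idom=L1

DF walk-up:
  L1←L0: walk · to L0
  L1←L4: walk L4→L1 to L0
  L1←L5: walk L5→L1 to L0
  L4←L1: walk · to L1
  L4←L3: walk L3 to L1
  L5←L3: walk L3 to L1
  L5←L4: walk L4 to L1
  L7←L4: walk L4 to L1
  L7←L5: walk L5 to L1
  DF(L0)=∅
  DF(L1)={L1}
  DF(L2)=∅
  DF(L3)={L4,L5}
  DF(L4)={L1,L5,L7}
  DF(L5)={L1,L7}
  DF(L6)=∅
  DF(L7)=∅

DF(L5) = ["L1", "L7"]

Answer: ["L1", "L7"]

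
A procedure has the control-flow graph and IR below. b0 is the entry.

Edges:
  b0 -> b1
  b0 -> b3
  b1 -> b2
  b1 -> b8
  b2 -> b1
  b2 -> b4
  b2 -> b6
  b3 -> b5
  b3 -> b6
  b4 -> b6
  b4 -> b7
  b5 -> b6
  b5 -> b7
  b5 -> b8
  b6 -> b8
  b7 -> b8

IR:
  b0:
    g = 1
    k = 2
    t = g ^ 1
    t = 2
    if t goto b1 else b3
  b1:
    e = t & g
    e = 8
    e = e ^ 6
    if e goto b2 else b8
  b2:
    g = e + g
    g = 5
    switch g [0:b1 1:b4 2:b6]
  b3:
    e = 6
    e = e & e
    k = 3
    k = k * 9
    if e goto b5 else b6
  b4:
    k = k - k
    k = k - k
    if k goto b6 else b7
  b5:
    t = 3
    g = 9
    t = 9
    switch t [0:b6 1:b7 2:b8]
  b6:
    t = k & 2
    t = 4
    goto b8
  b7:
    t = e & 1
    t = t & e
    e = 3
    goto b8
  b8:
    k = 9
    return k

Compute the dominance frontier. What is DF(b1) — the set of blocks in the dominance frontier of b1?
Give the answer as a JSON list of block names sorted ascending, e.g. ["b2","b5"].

Answer: ["b1", "b6", "b7", "b8"]

Working:
idom tree: b1←b0 b2←b1 b3←b0 b4←b2 b5←b3 b6←b0 b7←b0 b8←b0
Join-block Dom:
  b1: preds {b0,b2}: {b0} ∩ {b0,b1,b2} = {b0}; idom=b0
  b6: preds {b2,b3,b4,b5}: {b0,b1,b2} ∩ {b0,b3} ∩ {b0,b1,b2,b4} ∩ {b0,b3,b5} = {b0}; idom=b0
  b7: preds {b4,b5}: {b0,b1,b2,b4} ∩ {b0,b3,b5} = {b0}; idom=b0
  b8: preds {b1,b5,b6,b7}: {b0,b1} ∩ {b0,b3,b5} ∩ {b0,b6} ∩ {b0,b7} = {b0}; idom=b0

DF derivation:
  join b1 pred b0: · stop@b0
  join b1 pred b2: b2→b1 stop@b0
  join b6 pred b2: b2→b1 stop@b0
  join b6 pred b3: b3 stop@b0
  join b6 pred b4: b4→b2→b1 stop@b0
  join b6 pred b5: b5→b3 stop@b0
  join b7 pred b4: b4→b2→b1 stop@b0
  join b7 pred b5: b5→b3 stop@b0
  join b8 pred b1: b1 stop@b0
  join b8 pred b5: b5→b3 stop@b0
  join b8 pred b6: b6 stop@b0
  join b8 pred b7: b7 stop@b0
  DF(b0)=∅
  DF(b1)={b1,b6,b7,b8}
  DF(b2)={b1,b6,b7}
  DF(b3)={b6,b7,b8}
  DF(b4)={b6,b7}
  DF(b5)={b6,b7,b8}
  DF(b6)={b8}
  DF(b7)={b8}
  DF(b8)=∅

DF(b1) = ["b1", "b6", "b7", "b8"]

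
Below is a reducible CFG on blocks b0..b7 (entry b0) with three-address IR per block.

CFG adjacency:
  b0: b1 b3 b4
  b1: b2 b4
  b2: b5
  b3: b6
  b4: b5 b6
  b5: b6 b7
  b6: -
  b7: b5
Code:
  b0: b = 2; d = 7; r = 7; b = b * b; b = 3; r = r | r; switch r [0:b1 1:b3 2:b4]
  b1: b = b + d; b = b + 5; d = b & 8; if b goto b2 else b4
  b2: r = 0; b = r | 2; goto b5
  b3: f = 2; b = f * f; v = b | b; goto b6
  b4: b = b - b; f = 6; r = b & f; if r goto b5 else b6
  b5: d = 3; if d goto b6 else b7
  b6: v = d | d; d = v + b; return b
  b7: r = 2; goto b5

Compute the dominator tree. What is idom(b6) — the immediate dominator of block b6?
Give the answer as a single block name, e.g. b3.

idom tree: b1←b0 b2←b1 b3←b0 b4←b0 b5←b0 b6←b0 b7←b5
Join-block Dom:
  b4: preds {b0,b1}: {b0} ∩ {b0,b1} = {b0}; idom=b0
  b5: preds {b2,b4,b7}: {b0,b1,b2} ∩ {b0,b4} ∩ {b0,b5,b7} = {b0}; idom=b0
  b6: preds {b3,b4,b5}: {b0,b3} ∩ {b0,b4} ∩ {b0,b5} = {b0}; idom=b0

idom(b6) = b0

Answer: b0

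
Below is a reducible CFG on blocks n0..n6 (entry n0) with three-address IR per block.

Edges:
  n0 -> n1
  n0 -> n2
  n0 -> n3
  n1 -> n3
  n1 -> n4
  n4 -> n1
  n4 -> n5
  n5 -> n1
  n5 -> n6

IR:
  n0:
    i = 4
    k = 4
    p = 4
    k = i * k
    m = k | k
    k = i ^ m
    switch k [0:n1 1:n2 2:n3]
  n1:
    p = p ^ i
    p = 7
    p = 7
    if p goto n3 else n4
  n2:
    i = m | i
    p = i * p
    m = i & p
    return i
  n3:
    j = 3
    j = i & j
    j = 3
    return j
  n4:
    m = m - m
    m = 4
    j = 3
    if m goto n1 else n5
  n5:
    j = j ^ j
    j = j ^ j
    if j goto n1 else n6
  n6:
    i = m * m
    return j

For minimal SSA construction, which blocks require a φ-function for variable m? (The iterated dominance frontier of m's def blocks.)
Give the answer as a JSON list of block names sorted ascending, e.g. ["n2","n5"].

Answer: ["n1", "n3"]

Analysis:
idom tree: n1←n0 n2←n0 n3←n0 n4←n1 n5←n4 n6←n5
Join-block Dom:
  n1: preds {n0,n4,n5}: {n0} ∩ {n0,n1,n4} ∩ {n0,n1,n4,n5} = {n0}; idom=n0
  n3: preds {n0,n1}: {n0} ∩ {n0,n1} = {n0}; idom=n0

DF walk-up:
  join n1 pred n0: · stop@n0
  join n1 pred n4: n4→n1 stop@n0
  join n1 pred n5: n5→n4→n1 stop@n0
  join n3 pred n0: · stop@n0
  join n3 pred n1: n1 stop@n0
  DF(n0)=∅
  DF(n1)={n1,n3}
  DF(n2)=∅
  DF(n3)=∅
  DF(n4)={n1}
  DF(n5)={n1}
  DF(n6)=∅

φ for m: defs {n0,n2,n4}
  DF⁺ = {n1,n3}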